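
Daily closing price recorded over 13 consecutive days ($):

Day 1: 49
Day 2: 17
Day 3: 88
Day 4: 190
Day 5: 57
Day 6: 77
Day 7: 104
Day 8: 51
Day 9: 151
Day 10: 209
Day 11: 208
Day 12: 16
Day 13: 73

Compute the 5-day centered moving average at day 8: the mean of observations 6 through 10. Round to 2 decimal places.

Sum of periods 6–10: 77 + 104 + 51 + 151 + 209 = 592
Divide by 5: 592 / 5 = 118.40

118.40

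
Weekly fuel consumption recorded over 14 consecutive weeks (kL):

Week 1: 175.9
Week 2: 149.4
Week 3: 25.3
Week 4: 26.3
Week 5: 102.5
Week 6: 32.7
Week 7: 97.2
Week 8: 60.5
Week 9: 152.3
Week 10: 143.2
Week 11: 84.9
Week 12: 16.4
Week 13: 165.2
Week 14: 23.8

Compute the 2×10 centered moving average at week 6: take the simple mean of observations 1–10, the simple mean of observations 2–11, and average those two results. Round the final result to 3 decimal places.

91.980

Sum over 1–10: 175.9 + 149.4 + 25.3 + 26.3 + 102.5 + 32.7 + 97.2 + 60.5 + 152.3 + 143.2 = 965.3
Sum over 2–11: 149.4 + 25.3 + 26.3 + 102.5 + 32.7 + 97.2 + 60.5 + 152.3 + 143.2 + 84.9 = 874.3
CMA at t=6 = (965.3 + 874.3) / (2·10) = 1839.6 / 20 = 91.980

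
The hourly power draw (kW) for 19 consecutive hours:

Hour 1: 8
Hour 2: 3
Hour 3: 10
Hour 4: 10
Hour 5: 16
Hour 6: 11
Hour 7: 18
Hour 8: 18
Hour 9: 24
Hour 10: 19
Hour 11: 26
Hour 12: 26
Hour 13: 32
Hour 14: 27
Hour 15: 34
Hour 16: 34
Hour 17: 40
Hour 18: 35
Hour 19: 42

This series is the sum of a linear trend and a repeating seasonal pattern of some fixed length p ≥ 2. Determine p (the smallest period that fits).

First differences y_{t+1} − y_t: -5, 7, 0, 6, -5, 7, 0, 6, -5, 7, …
The difference pattern repeats every 4 terms and not for any smaller step, so p = 4.

4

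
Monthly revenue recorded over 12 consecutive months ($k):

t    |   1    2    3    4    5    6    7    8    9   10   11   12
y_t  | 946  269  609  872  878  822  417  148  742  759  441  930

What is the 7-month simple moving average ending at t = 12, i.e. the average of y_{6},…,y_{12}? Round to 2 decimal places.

608.43

Sum of periods 6–12: 822 + 417 + 148 + 742 + 759 + 441 + 930 = 4259
Divide by 7: 4259 / 7 = 608.43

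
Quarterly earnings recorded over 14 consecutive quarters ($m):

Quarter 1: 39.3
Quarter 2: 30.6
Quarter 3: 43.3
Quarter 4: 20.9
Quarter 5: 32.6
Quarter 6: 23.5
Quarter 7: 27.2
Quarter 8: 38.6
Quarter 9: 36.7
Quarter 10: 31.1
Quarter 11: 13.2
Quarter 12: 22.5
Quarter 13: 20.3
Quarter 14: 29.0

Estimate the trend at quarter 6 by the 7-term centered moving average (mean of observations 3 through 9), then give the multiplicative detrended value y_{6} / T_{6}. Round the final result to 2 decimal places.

Trend T_6 = (43.3 + 20.9 + 32.6 + 23.5 + 27.2 + 38.6 + 36.7) / 7 = 222.8/7 = 31.8286
Ratio to trend: 23.5 / 31.8286 = 0.74

0.74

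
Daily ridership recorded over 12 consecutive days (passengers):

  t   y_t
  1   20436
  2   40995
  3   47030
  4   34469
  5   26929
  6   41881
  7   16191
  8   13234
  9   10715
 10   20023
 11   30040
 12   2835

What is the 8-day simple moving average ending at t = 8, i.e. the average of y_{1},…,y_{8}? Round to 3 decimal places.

30145.625

Sum of periods 1–8: 20436 + 40995 + 47030 + 34469 + 26929 + 41881 + 16191 + 13234 = 241165
Divide by 8: 241165 / 8 = 30145.625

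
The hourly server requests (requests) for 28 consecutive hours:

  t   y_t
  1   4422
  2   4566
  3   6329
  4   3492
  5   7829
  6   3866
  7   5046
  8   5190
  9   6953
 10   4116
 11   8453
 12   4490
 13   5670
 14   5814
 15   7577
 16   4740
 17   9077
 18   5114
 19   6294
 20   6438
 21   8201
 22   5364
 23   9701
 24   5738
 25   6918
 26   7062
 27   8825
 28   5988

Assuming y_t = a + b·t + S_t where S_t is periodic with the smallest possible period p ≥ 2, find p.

6

First differences y_{t+1} − y_t: 144, 1763, -2837, 4337, -3963, 1180, 144, 1763, -2837, 4337, -3963, 1180, 144, 1763, …
The difference pattern repeats every 6 terms and not for any smaller step, so p = 6.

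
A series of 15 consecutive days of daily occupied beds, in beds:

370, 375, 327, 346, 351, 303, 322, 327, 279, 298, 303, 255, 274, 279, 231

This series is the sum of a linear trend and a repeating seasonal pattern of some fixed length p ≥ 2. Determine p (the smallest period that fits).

3

First differences y_{t+1} − y_t: 5, -48, 19, 5, -48, 19, 5, -48, …
The difference pattern repeats every 3 terms and not for any smaller step, so p = 3.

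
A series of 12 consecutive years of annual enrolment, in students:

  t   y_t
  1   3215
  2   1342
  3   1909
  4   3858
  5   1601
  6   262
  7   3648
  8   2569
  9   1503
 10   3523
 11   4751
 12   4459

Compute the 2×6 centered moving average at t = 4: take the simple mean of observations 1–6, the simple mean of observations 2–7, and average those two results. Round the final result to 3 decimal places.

Sum over 1–6: 3215 + 1342 + 1909 + 3858 + 1601 + 262 = 12187
Sum over 2–7: 1342 + 1909 + 3858 + 1601 + 262 + 3648 = 12620
CMA at t=4 = (12187 + 12620) / (2·6) = 24807 / 12 = 2067.250

2067.250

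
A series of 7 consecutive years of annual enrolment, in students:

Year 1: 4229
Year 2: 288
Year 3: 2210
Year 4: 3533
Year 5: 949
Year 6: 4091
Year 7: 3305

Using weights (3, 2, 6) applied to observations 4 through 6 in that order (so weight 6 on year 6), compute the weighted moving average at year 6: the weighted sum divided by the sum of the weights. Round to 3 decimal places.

3367.545

Weighted sum: 3·3533 + 2·949 + 6·4091 = 10599 + 1898 + 24546 = 37043
Weight total: 3 + 2 + 6 = 11
WMA = 37043 / 11 = 3367.545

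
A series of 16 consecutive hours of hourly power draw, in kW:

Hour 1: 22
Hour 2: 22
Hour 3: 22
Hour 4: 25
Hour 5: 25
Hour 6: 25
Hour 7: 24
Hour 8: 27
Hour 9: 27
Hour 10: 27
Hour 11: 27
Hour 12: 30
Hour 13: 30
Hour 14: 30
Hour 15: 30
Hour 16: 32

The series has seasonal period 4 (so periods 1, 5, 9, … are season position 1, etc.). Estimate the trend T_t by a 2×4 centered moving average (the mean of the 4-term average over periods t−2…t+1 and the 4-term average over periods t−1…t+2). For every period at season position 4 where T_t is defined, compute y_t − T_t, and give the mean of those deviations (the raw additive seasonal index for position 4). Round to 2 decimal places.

1.08

Season position 4 occurs at t = 4, 8, 12 (where T_t is defined).
t=4: T_4 = 23.8750; y_4 − T_4 = 25 − 23.8750 = 1.1250
t=8: T_8 = 26.0000; y_8 − T_8 = 27 − 26.0000 = 1.0000
t=12: T_12 = 28.8750; y_12 − T_12 = 30 − 28.8750 = 1.1250
Mean deviation: (1.1250 + 1.0000 + 1.1250) / 3 = 1.08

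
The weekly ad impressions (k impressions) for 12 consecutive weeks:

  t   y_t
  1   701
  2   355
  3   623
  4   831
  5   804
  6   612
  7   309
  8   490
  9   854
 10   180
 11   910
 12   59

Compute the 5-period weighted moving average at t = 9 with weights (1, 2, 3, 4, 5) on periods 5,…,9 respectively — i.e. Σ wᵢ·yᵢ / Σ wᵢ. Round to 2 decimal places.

612.33

Weighted sum: 1·804 + 2·612 + 3·309 + 4·490 + 5·854 = 804 + 1224 + 927 + 1960 + 4270 = 9185
Weight total: 1 + 2 + 3 + 4 + 5 = 15
WMA = 9185 / 15 = 612.33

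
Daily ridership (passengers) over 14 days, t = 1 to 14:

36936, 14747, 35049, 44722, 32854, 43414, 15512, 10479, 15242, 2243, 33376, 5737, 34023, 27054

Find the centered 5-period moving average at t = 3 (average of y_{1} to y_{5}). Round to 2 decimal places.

Sum of periods 1–5: 36936 + 14747 + 35049 + 44722 + 32854 = 164308
Divide by 5: 164308 / 5 = 32861.60

32861.60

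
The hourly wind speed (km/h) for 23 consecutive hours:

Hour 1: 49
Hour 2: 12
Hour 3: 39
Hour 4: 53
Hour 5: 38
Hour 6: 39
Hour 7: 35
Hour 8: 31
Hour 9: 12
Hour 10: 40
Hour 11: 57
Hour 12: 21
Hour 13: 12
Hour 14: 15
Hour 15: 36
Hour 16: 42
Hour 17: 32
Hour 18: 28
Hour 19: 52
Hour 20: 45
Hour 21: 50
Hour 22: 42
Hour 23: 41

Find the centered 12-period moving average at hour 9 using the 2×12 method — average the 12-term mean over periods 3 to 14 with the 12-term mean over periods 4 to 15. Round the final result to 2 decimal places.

32.54

Sum over 3–14: 39 + 53 + 38 + 39 + 35 + 31 + 12 + 40 + 57 + 21 + 12 + 15 = 392
Sum over 4–15: 53 + 38 + 39 + 35 + 31 + 12 + 40 + 57 + 21 + 12 + 15 + 36 = 389
CMA at t=9 = (392 + 389) / (2·12) = 781 / 24 = 32.54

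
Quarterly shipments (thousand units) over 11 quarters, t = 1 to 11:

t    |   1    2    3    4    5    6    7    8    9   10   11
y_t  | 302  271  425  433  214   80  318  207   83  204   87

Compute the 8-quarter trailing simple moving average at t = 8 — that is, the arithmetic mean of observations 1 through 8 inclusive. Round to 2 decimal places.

281.25

Sum of periods 1–8: 302 + 271 + 425 + 433 + 214 + 80 + 318 + 207 = 2250
Divide by 8: 2250 / 8 = 281.25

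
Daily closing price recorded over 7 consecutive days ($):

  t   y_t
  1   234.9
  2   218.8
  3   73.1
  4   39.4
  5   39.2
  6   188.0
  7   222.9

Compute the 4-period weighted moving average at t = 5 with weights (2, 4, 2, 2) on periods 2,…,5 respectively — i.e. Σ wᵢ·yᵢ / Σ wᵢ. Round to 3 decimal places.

Weighted sum: 2·218.8 + 4·73.1 + 2·39.4 + 2·39.2 = 437.6 + 292.4 + 78.8 + 78.4 = 887.2
Weight total: 2 + 4 + 2 + 2 = 10
WMA = 887.2 / 10 = 88.720

88.720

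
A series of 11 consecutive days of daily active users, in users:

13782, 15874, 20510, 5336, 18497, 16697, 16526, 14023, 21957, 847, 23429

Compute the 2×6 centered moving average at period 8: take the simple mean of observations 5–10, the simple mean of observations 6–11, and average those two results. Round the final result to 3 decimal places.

15168.833

Sum over 5–10: 18497 + 16697 + 16526 + 14023 + 21957 + 847 = 88547
Sum over 6–11: 16697 + 16526 + 14023 + 21957 + 847 + 23429 = 93479
CMA at t=8 = (88547 + 93479) / (2·6) = 182026 / 12 = 15168.833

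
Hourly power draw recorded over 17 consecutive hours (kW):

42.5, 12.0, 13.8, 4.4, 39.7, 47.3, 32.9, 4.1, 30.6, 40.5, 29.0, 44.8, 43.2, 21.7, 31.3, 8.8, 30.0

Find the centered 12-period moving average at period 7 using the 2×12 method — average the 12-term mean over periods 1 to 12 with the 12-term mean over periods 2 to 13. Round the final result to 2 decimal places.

Sum over 1–12: 42.5 + 12.0 + 13.8 + 4.4 + 39.7 + 47.3 + 32.9 + 4.1 + 30.6 + 40.5 + 29.0 + 44.8 = 341.6
Sum over 2–13: 12.0 + 13.8 + 4.4 + 39.7 + 47.3 + 32.9 + 4.1 + 30.6 + 40.5 + 29.0 + 44.8 + 43.2 = 342.3
CMA at t=7 = (341.6 + 342.3) / (2·12) = 683.9 / 24 = 28.50

28.50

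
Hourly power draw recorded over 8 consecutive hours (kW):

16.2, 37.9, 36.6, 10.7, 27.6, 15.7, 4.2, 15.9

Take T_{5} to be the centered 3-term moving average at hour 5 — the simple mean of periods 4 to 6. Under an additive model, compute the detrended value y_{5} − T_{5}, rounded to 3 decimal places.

9.600

Trend T_5 = (10.7 + 27.6 + 15.7) / 3 = 54.0/3 = 18.00000
Detrended value: 27.6 − 18.00000 = 9.600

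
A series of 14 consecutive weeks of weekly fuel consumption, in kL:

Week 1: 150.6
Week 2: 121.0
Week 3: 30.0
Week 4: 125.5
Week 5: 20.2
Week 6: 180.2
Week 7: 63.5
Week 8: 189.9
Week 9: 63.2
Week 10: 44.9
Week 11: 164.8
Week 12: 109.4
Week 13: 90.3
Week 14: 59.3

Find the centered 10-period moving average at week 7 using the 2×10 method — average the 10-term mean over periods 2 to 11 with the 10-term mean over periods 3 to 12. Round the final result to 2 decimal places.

Sum over 2–11: 121.0 + 30.0 + 125.5 + 20.2 + 180.2 + 63.5 + 189.9 + 63.2 + 44.9 + 164.8 = 1003.2
Sum over 3–12: 30.0 + 125.5 + 20.2 + 180.2 + 63.5 + 189.9 + 63.2 + 44.9 + 164.8 + 109.4 = 991.6
CMA at t=7 = (1003.2 + 991.6) / (2·10) = 1994.8 / 20 = 99.74

99.74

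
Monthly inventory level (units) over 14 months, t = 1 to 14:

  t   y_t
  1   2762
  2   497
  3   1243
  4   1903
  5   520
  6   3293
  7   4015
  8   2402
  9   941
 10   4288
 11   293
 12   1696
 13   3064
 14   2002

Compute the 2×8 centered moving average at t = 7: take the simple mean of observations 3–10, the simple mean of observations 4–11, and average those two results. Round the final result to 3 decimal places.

Sum over 3–10: 1243 + 1903 + 520 + 3293 + 4015 + 2402 + 941 + 4288 = 18605
Sum over 4–11: 1903 + 520 + 3293 + 4015 + 2402 + 941 + 4288 + 293 = 17655
CMA at t=7 = (18605 + 17655) / (2·8) = 36260 / 16 = 2266.250

2266.250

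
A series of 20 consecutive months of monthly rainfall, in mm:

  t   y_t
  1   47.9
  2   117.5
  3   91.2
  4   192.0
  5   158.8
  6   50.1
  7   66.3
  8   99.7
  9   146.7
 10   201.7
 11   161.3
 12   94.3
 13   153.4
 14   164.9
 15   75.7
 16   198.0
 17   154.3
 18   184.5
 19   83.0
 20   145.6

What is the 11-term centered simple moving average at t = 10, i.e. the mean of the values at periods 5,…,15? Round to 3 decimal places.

124.809

Sum of periods 5–15: 158.8 + 50.1 + 66.3 + 99.7 + 146.7 + 201.7 + 161.3 + 94.3 + 153.4 + 164.9 + 75.7 = 1372.9
Divide by 11: 1372.9 / 11 = 124.809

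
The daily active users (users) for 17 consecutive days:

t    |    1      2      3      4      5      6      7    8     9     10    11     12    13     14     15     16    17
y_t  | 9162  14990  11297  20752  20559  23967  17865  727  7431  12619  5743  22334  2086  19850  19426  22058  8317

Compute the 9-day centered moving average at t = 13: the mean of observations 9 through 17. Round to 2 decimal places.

Sum of periods 9–17: 7431 + 12619 + 5743 + 22334 + 2086 + 19850 + 19426 + 22058 + 8317 = 119864
Divide by 9: 119864 / 9 = 13318.22

13318.22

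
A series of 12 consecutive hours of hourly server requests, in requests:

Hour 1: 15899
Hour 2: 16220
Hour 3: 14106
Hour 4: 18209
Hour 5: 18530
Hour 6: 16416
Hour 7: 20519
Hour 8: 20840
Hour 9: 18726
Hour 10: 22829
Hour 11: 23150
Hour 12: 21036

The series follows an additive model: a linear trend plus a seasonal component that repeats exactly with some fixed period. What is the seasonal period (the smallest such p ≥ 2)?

3

First differences y_{t+1} − y_t: 321, -2114, 4103, 321, -2114, 4103, 321, -2114, …
The difference pattern repeats every 3 terms and not for any smaller step, so p = 3.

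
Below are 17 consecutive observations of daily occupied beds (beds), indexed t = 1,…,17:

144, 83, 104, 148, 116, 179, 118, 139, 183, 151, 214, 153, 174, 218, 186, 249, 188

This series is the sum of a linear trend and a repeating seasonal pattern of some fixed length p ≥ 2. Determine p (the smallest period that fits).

5

First differences y_{t+1} − y_t: -61, 21, 44, -32, 63, -61, 21, 44, -32, 63, -61, 21, …
The difference pattern repeats every 5 terms and not for any smaller step, so p = 5.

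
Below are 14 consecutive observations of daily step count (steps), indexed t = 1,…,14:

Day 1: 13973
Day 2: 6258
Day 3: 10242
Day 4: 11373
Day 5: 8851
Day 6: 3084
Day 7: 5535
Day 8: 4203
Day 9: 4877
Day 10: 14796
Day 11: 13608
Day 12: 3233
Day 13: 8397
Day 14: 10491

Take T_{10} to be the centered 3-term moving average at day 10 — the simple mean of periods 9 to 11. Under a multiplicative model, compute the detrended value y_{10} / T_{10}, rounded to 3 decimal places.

1.334

Trend T_10 = (4877 + 14796 + 13608) / 3 = 33281/3 = 11093.66667
Ratio to trend: 14796 / 11093.66667 = 1.334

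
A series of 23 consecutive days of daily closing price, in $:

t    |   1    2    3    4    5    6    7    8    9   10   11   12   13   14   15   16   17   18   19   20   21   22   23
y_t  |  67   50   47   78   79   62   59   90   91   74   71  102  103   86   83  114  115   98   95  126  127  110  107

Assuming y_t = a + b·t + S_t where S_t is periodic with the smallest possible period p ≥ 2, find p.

First differences y_{t+1} − y_t: -17, -3, 31, 1, -17, -3, 31, 1, -17, -3, …
The difference pattern repeats every 4 terms and not for any smaller step, so p = 4.

4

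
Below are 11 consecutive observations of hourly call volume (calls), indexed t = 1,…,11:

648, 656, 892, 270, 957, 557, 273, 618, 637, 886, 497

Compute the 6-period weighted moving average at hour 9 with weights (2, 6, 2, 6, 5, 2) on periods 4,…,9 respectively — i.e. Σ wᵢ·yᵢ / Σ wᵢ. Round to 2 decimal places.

582.52

Weighted sum: 2·270 + 6·957 + 2·557 + 6·273 + 5·618 + 2·637 = 540 + 5742 + 1114 + 1638 + 3090 + 1274 = 13398
Weight total: 2 + 6 + 2 + 6 + 5 + 2 = 23
WMA = 13398 / 23 = 582.52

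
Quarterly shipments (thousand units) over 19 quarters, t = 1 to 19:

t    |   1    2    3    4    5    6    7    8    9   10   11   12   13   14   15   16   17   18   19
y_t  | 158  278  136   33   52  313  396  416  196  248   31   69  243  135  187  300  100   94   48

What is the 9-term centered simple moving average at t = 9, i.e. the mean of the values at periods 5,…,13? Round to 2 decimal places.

Sum of periods 5–13: 52 + 313 + 396 + 416 + 196 + 248 + 31 + 69 + 243 = 1964
Divide by 9: 1964 / 9 = 218.22

218.22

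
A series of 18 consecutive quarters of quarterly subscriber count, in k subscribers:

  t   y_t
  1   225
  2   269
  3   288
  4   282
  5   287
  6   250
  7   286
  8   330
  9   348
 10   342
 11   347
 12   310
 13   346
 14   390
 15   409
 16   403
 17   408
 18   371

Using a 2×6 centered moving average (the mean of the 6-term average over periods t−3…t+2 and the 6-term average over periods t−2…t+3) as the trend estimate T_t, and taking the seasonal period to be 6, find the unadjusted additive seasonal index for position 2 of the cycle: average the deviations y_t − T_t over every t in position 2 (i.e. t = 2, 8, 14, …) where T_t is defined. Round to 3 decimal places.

Season position 2 occurs at t = 8, 14 (where T_t is defined).
t=8: T_8 = 312.16667; y_8 − T_8 = 330 − 312.16667 = 17.83333
t=14: T_14 = 372.58333; y_14 − T_14 = 390 − 372.58333 = 17.41667
Mean deviation: (17.83333 + 17.41667) / 2 = 17.625

17.625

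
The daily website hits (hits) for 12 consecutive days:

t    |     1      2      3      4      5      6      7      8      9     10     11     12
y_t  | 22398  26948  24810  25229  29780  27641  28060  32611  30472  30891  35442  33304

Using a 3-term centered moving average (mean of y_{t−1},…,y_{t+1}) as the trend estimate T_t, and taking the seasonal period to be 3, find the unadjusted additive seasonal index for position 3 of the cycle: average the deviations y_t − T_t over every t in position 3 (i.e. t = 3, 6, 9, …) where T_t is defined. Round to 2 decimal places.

-852.56

Season position 3 occurs at t = 3, 6, 9 (where T_t is defined).
t=3: T_3 = 25662.3333; y_3 − T_3 = 24810 − 25662.3333 = -852.3333
t=6: T_6 = 28493.6667; y_6 − T_6 = 27641 − 28493.6667 = -852.6667
t=9: T_9 = 31324.6667; y_9 − T_9 = 30472 − 31324.6667 = -852.6667
Mean deviation: (-852.3333 + -852.6667 + -852.6667) / 3 = -852.56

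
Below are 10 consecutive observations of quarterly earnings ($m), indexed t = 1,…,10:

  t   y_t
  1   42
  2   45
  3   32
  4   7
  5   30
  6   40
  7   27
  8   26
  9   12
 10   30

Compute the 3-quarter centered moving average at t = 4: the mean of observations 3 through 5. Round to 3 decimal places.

Sum of periods 3–5: 32 + 7 + 30 = 69
Divide by 3: 69 / 3 = 23.000

23.000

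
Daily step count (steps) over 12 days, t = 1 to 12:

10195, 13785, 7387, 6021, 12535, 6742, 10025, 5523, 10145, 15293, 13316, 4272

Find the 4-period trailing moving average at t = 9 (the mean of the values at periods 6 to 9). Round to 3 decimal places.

8108.750

Sum of periods 6–9: 6742 + 10025 + 5523 + 10145 = 32435
Divide by 4: 32435 / 4 = 8108.750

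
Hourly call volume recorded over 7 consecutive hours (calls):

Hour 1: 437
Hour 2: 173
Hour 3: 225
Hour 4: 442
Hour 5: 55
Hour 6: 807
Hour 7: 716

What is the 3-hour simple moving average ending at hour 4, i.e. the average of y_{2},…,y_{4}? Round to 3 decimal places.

Sum of periods 2–4: 173 + 225 + 442 = 840
Divide by 3: 840 / 3 = 280.000

280.000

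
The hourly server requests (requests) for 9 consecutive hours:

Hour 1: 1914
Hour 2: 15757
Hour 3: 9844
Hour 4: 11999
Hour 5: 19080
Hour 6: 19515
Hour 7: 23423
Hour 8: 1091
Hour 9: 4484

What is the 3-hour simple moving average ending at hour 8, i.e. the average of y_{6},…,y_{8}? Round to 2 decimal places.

14676.33

Sum of periods 6–8: 19515 + 23423 + 1091 = 44029
Divide by 3: 44029 / 3 = 14676.33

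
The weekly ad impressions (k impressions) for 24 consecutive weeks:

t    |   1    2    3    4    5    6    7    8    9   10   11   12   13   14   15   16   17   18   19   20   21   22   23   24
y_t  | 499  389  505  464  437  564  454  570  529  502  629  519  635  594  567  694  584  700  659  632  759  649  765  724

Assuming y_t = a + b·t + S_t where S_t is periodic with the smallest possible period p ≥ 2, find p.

First differences y_{t+1} − y_t: -110, 116, -41, -27, 127, -110, 116, -41, -27, 127, -110, 116, …
The difference pattern repeats every 5 terms and not for any smaller step, so p = 5.

5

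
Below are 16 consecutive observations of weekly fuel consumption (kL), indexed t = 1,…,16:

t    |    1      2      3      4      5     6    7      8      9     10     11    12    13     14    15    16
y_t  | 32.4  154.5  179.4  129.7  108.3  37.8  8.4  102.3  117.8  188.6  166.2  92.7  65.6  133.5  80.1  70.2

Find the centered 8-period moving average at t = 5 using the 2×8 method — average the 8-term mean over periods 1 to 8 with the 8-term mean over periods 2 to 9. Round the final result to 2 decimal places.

99.44

Sum over 1–8: 32.4 + 154.5 + 179.4 + 129.7 + 108.3 + 37.8 + 8.4 + 102.3 = 752.8
Sum over 2–9: 154.5 + 179.4 + 129.7 + 108.3 + 37.8 + 8.4 + 102.3 + 117.8 = 838.2
CMA at t=5 = (752.8 + 838.2) / (2·8) = 1591.0 / 16 = 99.44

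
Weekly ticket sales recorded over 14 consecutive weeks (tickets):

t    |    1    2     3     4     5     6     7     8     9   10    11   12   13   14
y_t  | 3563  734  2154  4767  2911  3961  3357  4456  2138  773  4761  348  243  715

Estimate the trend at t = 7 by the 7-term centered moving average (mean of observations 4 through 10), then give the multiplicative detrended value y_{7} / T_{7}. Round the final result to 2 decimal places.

Trend T_7 = (4767 + 2911 + 3961 + 3357 + 4456 + 2138 + 773) / 7 = 22363/7 = 3194.7143
Ratio to trend: 3357 / 3194.7143 = 1.05

1.05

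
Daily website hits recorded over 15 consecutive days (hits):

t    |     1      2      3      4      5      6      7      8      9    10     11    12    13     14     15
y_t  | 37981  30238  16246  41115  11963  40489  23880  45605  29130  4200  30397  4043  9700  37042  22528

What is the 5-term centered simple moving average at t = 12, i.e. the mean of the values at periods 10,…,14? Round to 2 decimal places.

Sum of periods 10–14: 4200 + 30397 + 4043 + 9700 + 37042 = 85382
Divide by 5: 85382 / 5 = 17076.40

17076.40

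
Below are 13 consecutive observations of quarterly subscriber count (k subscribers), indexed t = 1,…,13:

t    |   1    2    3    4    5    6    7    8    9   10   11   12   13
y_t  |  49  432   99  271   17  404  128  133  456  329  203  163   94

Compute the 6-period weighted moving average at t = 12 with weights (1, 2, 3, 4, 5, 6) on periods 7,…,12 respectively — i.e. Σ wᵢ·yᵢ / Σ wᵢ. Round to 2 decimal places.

241.48

Weighted sum: 1·128 + 2·133 + 3·456 + 4·329 + 5·203 + 6·163 = 128 + 266 + 1368 + 1316 + 1015 + 978 = 5071
Weight total: 1 + 2 + 3 + 4 + 5 + 6 = 21
WMA = 5071 / 21 = 241.48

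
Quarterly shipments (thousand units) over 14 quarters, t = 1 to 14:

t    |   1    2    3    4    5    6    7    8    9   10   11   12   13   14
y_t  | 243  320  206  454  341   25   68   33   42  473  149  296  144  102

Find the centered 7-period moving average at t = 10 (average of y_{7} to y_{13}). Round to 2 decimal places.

Sum of periods 7–13: 68 + 33 + 42 + 473 + 149 + 296 + 144 = 1205
Divide by 7: 1205 / 7 = 172.14

172.14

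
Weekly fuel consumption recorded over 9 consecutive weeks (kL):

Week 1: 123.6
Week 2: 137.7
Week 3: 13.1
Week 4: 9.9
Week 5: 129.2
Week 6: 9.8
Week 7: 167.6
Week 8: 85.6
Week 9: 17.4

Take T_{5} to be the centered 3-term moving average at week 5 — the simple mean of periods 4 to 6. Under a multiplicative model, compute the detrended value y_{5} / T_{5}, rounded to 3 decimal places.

Trend T_5 = (9.9 + 129.2 + 9.8) / 3 = 148.9/3 = 49.63333
Ratio to trend: 129.2 / 49.63333 = 2.603

2.603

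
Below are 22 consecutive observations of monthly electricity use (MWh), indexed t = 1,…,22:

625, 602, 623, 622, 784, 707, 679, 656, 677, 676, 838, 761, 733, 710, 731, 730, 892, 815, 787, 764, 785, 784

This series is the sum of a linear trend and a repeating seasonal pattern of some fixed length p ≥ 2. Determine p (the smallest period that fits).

6

First differences y_{t+1} − y_t: -23, 21, -1, 162, -77, -28, -23, 21, -1, 162, -77, -28, -23, 21, …
The difference pattern repeats every 6 terms and not for any smaller step, so p = 6.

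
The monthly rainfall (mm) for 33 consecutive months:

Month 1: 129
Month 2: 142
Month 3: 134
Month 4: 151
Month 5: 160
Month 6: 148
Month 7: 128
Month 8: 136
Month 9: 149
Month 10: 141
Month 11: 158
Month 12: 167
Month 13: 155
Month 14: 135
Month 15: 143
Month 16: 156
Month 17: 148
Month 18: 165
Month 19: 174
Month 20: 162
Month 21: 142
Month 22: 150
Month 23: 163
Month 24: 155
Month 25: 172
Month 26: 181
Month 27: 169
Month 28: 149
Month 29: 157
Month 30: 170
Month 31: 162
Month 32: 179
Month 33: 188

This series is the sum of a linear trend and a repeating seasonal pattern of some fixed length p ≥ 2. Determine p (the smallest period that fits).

7

First differences y_{t+1} − y_t: 13, -8, 17, 9, -12, -20, 8, 13, -8, 17, 9, -12, -20, 8, 13, -8, …
The difference pattern repeats every 7 terms and not for any smaller step, so p = 7.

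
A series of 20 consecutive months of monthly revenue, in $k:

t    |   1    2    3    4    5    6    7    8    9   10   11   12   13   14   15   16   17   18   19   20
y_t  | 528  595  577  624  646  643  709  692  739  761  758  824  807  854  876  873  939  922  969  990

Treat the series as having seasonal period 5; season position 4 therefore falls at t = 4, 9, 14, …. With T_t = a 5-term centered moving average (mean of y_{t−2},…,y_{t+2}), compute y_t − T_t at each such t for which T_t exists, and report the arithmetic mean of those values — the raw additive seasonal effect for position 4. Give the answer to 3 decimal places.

Season position 4 occurs at t = 4, 9, 14 (where T_t is defined).
t=4: T_4 = 617.00000; y_4 − T_4 = 624 − 617.00000 = 7.00000
t=9: T_9 = 731.80000; y_9 − T_9 = 739 − 731.80000 = 7.20000
t=14: T_14 = 846.80000; y_14 − T_14 = 854 − 846.80000 = 7.20000
Mean deviation: (7.00000 + 7.20000 + 7.20000) / 3 = 7.133

7.133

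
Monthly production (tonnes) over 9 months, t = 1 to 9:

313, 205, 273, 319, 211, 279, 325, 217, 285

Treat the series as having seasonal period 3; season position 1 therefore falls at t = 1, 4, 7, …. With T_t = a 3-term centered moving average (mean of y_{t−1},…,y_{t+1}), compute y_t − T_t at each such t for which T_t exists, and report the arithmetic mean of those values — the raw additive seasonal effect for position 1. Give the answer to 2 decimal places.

Season position 1 occurs at t = 4, 7 (where T_t is defined).
t=4: T_4 = 267.6667; y_4 − T_4 = 319 − 267.6667 = 51.3333
t=7: T_7 = 273.6667; y_7 − T_7 = 325 − 273.6667 = 51.3333
Mean deviation: (51.3333 + 51.3333) / 2 = 51.33

51.33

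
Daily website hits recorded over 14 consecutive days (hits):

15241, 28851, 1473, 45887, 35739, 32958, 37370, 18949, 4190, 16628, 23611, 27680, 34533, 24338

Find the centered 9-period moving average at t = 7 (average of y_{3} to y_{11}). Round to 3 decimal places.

24089.444

Sum of periods 3–11: 1473 + 45887 + 35739 + 32958 + 37370 + 18949 + 4190 + 16628 + 23611 = 216805
Divide by 9: 216805 / 9 = 24089.444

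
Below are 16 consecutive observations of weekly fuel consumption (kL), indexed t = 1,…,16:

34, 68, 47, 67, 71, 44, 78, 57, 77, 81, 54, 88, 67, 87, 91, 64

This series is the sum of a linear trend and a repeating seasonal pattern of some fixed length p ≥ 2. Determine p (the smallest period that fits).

5

First differences y_{t+1} − y_t: 34, -21, 20, 4, -27, 34, -21, 20, 4, -27, 34, -21, …
The difference pattern repeats every 5 terms and not for any smaller step, so p = 5.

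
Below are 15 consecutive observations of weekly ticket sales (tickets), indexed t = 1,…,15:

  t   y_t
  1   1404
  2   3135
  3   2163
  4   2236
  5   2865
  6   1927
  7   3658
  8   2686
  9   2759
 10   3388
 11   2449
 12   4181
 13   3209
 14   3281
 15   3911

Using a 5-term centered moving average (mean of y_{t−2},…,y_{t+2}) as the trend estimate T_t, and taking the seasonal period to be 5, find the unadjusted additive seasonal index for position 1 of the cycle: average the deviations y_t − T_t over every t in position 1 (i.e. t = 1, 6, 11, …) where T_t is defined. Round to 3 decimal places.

-747.800

Season position 1 occurs at t = 6, 11 (where T_t is defined).
t=6: T_6 = 2674.40000; y_6 − T_6 = 1927 − 2674.40000 = -747.40000
t=11: T_11 = 3197.20000; y_11 − T_11 = 2449 − 3197.20000 = -748.20000
Mean deviation: (-747.40000 + -748.20000) / 2 = -747.800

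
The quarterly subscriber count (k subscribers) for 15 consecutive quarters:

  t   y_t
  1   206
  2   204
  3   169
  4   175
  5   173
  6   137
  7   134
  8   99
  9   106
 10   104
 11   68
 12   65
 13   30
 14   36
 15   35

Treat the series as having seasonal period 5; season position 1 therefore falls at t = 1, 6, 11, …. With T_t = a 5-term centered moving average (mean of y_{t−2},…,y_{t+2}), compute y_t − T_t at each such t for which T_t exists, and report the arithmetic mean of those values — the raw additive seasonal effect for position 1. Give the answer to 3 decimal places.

-6.600

Season position 1 occurs at t = 6, 11 (where T_t is defined).
t=6: T_6 = 143.60000; y_6 − T_6 = 137 − 143.60000 = -6.60000
t=11: T_11 = 74.60000; y_11 − T_11 = 68 − 74.60000 = -6.60000
Mean deviation: (-6.60000 + -6.60000) / 2 = -6.600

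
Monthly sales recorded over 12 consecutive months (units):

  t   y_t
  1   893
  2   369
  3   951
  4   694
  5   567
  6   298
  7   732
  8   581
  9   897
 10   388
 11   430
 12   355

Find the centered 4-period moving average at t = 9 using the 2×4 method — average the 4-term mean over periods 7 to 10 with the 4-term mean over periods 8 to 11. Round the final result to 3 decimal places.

Sum over 7–10: 732 + 581 + 897 + 388 = 2598
Sum over 8–11: 581 + 897 + 388 + 430 = 2296
CMA at t=9 = (2598 + 2296) / (2·4) = 4894 / 8 = 611.750

611.750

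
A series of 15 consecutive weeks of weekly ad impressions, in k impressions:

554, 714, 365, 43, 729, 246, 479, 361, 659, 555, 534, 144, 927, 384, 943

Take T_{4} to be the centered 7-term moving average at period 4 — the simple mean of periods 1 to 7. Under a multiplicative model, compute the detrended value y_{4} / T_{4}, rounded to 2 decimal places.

Trend T_4 = (554 + 714 + 365 + 43 + 729 + 246 + 479) / 7 = 3130/7 = 447.1429
Ratio to trend: 43 / 447.1429 = 0.10

0.10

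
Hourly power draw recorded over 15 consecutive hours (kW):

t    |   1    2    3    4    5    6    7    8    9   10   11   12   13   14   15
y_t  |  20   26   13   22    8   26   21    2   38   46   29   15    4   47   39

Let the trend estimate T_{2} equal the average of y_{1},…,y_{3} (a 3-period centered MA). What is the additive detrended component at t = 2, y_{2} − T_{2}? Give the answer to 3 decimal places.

6.333

Trend T_2 = (20 + 26 + 13) / 3 = 59/3 = 19.66667
Detrended value: 26 − 19.66667 = 6.333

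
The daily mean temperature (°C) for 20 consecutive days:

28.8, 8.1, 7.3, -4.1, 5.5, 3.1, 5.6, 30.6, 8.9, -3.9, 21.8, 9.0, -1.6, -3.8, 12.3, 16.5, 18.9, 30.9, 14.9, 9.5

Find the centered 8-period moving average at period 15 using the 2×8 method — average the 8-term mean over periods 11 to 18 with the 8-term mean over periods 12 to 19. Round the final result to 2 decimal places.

12.57

Sum over 11–18: 21.8 + 9.0 + (-1.6) + (-3.8) + 12.3 + 16.5 + 18.9 + 30.9 = 104.0
Sum over 12–19: 9.0 + (-1.6) + (-3.8) + 12.3 + 16.5 + 18.9 + 30.9 + 14.9 = 97.1
CMA at t=15 = (104.0 + 97.1) / (2·8) = 201.1 / 16 = 12.57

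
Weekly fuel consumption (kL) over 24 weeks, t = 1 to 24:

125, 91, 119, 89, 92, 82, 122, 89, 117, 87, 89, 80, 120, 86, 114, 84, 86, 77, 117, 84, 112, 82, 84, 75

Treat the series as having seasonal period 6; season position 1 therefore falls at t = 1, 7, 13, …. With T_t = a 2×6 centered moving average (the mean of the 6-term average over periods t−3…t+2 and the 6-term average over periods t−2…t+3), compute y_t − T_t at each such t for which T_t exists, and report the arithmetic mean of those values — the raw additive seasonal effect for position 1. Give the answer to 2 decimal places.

23.92

Season position 1 occurs at t = 7, 13, 19 (where T_t is defined).
t=7: T_7 = 98.3333; y_7 − T_7 = 122 − 98.3333 = 23.6667
t=13: T_13 = 95.7500; y_13 − T_13 = 120 − 95.7500 = 24.2500
t=19: T_19 = 93.1667; y_19 − T_19 = 117 − 93.1667 = 23.8333
Mean deviation: (23.6667 + 24.2500 + 23.8333) / 3 = 23.92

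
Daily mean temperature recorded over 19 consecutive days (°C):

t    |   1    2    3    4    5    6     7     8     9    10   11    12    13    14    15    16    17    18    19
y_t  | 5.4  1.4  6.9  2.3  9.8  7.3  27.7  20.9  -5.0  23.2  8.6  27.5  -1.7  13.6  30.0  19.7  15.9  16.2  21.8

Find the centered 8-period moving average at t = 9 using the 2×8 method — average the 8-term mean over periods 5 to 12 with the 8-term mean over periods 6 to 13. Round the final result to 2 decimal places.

Sum over 5–12: 9.8 + 7.3 + 27.7 + 20.9 + (-5.0) + 23.2 + 8.6 + 27.5 = 120.0
Sum over 6–13: 7.3 + 27.7 + 20.9 + (-5.0) + 23.2 + 8.6 + 27.5 + (-1.7) = 108.5
CMA at t=9 = (120.0 + 108.5) / (2·8) = 228.5 / 16 = 14.28

14.28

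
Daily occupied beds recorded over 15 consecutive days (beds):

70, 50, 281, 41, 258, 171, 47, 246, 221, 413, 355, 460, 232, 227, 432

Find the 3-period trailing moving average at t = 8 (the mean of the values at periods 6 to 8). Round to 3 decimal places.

Sum of periods 6–8: 171 + 47 + 246 = 464
Divide by 3: 464 / 3 = 154.667

154.667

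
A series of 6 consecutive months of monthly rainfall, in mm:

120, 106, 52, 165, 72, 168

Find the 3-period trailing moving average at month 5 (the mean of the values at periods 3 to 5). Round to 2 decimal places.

Sum of periods 3–5: 52 + 165 + 72 = 289
Divide by 3: 289 / 3 = 96.33

96.33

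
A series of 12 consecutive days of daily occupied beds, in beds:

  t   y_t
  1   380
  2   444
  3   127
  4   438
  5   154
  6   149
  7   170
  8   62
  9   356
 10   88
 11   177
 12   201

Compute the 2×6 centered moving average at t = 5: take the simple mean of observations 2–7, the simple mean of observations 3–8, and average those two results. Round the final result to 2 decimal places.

215.17

Sum over 2–7: 444 + 127 + 438 + 154 + 149 + 170 = 1482
Sum over 3–8: 127 + 438 + 154 + 149 + 170 + 62 = 1100
CMA at t=5 = (1482 + 1100) / (2·6) = 2582 / 12 = 215.17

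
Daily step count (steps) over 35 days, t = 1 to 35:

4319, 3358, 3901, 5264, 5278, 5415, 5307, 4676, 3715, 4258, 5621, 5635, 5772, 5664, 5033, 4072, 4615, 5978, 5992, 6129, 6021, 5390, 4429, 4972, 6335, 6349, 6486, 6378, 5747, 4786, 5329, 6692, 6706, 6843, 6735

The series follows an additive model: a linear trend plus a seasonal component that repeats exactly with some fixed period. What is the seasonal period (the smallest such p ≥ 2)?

First differences y_{t+1} − y_t: -961, 543, 1363, 14, 137, -108, -631, -961, 543, 1363, 14, 137, -108, -631, -961, 543, …
The difference pattern repeats every 7 terms and not for any smaller step, so p = 7.

7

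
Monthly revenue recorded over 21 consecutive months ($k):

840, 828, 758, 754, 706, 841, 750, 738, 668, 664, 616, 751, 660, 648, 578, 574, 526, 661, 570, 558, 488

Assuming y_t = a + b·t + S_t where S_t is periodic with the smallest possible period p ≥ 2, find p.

First differences y_{t+1} − y_t: -12, -70, -4, -48, 135, -91, -12, -70, -4, -48, 135, -91, -12, -70, …
The difference pattern repeats every 6 terms and not for any smaller step, so p = 6.

6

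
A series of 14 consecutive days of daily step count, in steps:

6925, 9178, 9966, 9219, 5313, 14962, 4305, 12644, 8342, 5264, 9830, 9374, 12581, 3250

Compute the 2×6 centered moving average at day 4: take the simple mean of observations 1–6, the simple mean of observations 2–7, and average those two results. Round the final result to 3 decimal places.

9042.167

Sum over 1–6: 6925 + 9178 + 9966 + 9219 + 5313 + 14962 = 55563
Sum over 2–7: 9178 + 9966 + 9219 + 5313 + 14962 + 4305 = 52943
CMA at t=4 = (55563 + 52943) / (2·6) = 108506 / 12 = 9042.167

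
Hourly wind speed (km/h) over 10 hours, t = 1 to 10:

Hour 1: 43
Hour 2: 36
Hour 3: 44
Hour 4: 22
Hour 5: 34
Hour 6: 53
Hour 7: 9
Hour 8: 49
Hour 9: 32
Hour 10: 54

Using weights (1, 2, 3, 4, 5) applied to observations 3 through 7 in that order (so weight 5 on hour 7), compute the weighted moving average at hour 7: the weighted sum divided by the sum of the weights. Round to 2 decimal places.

29.80

Weighted sum: 1·44 + 2·22 + 3·34 + 4·53 + 5·9 = 44 + 44 + 102 + 212 + 45 = 447
Weight total: 1 + 2 + 3 + 4 + 5 = 15
WMA = 447 / 15 = 29.80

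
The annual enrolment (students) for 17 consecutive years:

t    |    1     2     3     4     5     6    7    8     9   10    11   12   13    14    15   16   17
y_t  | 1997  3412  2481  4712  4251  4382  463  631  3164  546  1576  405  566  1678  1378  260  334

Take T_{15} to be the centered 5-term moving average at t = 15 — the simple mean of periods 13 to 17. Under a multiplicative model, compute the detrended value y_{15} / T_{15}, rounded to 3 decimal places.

1.634

Trend T_15 = (566 + 1678 + 1378 + 260 + 334) / 5 = 4216/5 = 843.20000
Ratio to trend: 1378 / 843.20000 = 1.634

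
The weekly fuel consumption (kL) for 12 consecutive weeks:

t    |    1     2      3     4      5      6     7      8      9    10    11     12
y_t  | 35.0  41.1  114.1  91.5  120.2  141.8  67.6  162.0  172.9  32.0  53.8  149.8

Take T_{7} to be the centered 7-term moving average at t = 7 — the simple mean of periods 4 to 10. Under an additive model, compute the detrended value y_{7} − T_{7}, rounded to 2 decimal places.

Trend T_7 = (91.5 + 120.2 + 141.8 + 67.6 + 162.0 + 172.9 + 32.0) / 7 = 788.0/7 = 112.5714
Detrended value: 67.6 − 112.5714 = -44.97

-44.97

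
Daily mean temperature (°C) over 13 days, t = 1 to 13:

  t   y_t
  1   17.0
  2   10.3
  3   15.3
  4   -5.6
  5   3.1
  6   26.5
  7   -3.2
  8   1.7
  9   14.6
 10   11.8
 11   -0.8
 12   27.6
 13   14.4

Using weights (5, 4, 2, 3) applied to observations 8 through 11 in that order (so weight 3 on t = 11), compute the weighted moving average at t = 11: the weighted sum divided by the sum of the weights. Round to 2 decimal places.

Weighted sum: 5·1.7 + 4·14.6 + 2·11.8 + 3·-0.8 = 8.5 + 58.4 + 23.6 + -2.4 = 88.1
Weight total: 5 + 4 + 2 + 3 = 14
WMA = 88.1 / 14 = 6.29

6.29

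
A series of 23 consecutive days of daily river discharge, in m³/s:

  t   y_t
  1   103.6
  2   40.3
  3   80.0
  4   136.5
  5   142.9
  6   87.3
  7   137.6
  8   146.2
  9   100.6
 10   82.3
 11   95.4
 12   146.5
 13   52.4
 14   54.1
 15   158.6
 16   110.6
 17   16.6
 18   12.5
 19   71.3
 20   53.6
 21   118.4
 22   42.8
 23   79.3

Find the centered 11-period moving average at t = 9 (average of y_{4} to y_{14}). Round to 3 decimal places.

107.436

Sum of periods 4–14: 136.5 + 142.9 + 87.3 + 137.6 + 146.2 + 100.6 + 82.3 + 95.4 + 146.5 + 52.4 + 54.1 = 1181.8
Divide by 11: 1181.8 / 11 = 107.436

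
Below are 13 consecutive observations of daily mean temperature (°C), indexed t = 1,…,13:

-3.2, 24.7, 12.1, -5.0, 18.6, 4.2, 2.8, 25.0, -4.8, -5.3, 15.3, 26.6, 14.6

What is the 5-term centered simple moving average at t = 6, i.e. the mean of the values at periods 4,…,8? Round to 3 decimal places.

9.120

Sum of periods 4–8: (-5.0) + 18.6 + 4.2 + 2.8 + 25.0 = 45.6
Divide by 5: 45.6 / 5 = 9.120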